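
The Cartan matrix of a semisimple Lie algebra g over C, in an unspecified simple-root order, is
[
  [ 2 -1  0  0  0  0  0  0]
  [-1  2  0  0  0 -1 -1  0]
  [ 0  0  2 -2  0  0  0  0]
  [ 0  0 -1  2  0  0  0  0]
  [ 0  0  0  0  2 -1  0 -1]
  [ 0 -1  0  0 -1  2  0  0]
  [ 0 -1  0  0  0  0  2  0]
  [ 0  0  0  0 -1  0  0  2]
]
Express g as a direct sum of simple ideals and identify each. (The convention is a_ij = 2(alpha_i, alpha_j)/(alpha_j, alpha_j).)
The diagram associated to this matrix has two connected components: the simple roots {alpha_3, alpha_4} form a chain of 2 nodes with a double edge at one end; the terminal node there is the unique short simple root (B_2), and {alpha_1, alpha_2, alpha_5, alpha_6, alpha_7, alpha_8} form a chain of 4 nodes with a fork of two nodes at one end (D_6). A semisimple Lie algebra decomposes uniquely as the direct sum of simple ideals, one per connected component of its Dynkin diagram, so g ≅ B_2 ⊕ D_6 (dimension 10 + 66 = 76).

type B_2 + type D_6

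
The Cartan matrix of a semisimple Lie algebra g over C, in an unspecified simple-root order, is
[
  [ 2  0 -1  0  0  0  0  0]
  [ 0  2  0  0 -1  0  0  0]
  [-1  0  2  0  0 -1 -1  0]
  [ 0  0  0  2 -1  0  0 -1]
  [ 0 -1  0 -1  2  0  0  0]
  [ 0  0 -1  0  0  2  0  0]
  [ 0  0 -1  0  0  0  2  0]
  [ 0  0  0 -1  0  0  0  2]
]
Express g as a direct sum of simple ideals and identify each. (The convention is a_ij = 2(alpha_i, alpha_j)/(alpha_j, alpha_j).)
A_4 (sl(5)) ⊕ D_4 (so(8))

The diagram associated to this matrix has two connected components: the simple roots {alpha_2, alpha_4, alpha_5, alpha_8} form a chain of 4 nodes with single edges (A_4), and {alpha_1, alpha_3, alpha_6, alpha_7} form a chain of 2 nodes with a fork of two nodes at one end (D_4). A semisimple Lie algebra decomposes uniquely as the direct sum of simple ideals, one per connected component of its Dynkin diagram, so g ≅ A_4 ⊕ D_4 (dimension 24 + 28 = 52).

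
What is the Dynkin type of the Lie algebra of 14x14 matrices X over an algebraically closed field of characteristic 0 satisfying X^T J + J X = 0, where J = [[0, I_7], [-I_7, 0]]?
C_7 (sp(14))

This is sp(14), which has dimension 14(14+1)/2 = 105 and rank 14/2 = 7. In the classification of classical Lie algebras, the symplectic algebra sp(2n) has type C_n; here n = 7, so the Dynkin diagram is a chain of 7 nodes with a double edge at one end; the terminal node there is the unique long simple root (C_7). Hence the type is C_7.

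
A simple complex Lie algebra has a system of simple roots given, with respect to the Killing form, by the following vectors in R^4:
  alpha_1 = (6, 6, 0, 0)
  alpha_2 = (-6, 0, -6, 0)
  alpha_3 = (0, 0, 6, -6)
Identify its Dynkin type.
Compute the Cartan integers a_ij = 2(alpha_i, alpha_j)/(alpha_j, alpha_j); the resulting 3x3 Cartan matrix is
[[2, -1, 0], [-1, 2, -1], [0, -1, 2]].
All simple roots have the same length, so the diagram is simply laced. The associated Dynkin diagram is a chain of 3 nodes with single edges (A_3), so the type is A_3 (the algebra sl(4)).

A3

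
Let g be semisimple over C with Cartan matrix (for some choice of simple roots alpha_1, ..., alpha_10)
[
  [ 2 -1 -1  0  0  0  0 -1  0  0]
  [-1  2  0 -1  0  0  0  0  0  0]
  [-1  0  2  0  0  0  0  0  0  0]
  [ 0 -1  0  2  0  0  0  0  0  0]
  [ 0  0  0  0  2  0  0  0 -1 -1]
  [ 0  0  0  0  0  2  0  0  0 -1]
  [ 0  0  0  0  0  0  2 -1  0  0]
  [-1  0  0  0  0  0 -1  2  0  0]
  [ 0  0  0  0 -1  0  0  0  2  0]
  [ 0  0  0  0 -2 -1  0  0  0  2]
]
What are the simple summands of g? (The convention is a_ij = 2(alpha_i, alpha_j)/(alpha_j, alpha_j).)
E_6 ⊕ F_4

The diagram associated to this matrix has two connected components: the simple roots {alpha_1, alpha_2, alpha_3, alpha_4, alpha_7, alpha_8} form a chain of 5 nodes with one extra node attached to the third node from one end (E_6), and {alpha_5, alpha_6, alpha_9, alpha_10} form a chain of 4 nodes with a double edge between the middle two (F_4). A semisimple Lie algebra decomposes uniquely as the direct sum of simple ideals, one per connected component of its Dynkin diagram, so g ≅ E_6 ⊕ F_4 (dimension 78 + 52 = 130).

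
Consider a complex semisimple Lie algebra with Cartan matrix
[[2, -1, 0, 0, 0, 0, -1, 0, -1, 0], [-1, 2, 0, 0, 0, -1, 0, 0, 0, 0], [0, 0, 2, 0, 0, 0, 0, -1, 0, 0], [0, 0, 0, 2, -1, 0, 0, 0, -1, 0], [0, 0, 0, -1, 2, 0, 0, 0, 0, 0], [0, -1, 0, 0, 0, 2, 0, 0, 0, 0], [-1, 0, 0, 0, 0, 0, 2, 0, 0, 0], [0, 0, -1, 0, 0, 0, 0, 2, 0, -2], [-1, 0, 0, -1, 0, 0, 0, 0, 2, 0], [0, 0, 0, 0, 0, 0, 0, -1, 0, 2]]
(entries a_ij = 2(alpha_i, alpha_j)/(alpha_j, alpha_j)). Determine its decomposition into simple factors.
The diagram associated to this matrix has two connected components: the simple roots {alpha_3, alpha_8, alpha_10} form a chain of 3 nodes with a double edge at one end; the terminal node there is the unique short simple root (B_3), and {alpha_1, alpha_2, alpha_4, alpha_5, alpha_6, alpha_7, alpha_9} form a chain of 6 nodes with one extra node attached to the third node from one end (E_7). A semisimple Lie algebra decomposes uniquely as the direct sum of simple ideals, one per connected component of its Dynkin diagram, so g ≅ B_3 ⊕ E_7 (dimension 21 + 133 = 154).

type B_3 + type E_7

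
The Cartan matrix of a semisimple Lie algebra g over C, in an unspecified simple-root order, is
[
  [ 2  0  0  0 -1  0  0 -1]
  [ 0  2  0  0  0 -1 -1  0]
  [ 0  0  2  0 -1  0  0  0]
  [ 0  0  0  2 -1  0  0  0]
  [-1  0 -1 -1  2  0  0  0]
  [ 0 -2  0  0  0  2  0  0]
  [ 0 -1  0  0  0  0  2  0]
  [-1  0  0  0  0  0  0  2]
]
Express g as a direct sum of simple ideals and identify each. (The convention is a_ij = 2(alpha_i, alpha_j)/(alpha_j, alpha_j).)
type C_3 + type D_5

The diagram associated to this matrix has two connected components: the simple roots {alpha_2, alpha_6, alpha_7} form a chain of 3 nodes with a double edge at one end; the terminal node there is the unique long simple root (C_3), and {alpha_1, alpha_3, alpha_4, alpha_5, alpha_8} form a chain of 3 nodes with a fork of two nodes at one end (D_5). A semisimple Lie algebra decomposes uniquely as the direct sum of simple ideals, one per connected component of its Dynkin diagram, so g ≅ C_3 ⊕ D_5 (dimension 21 + 45 = 66).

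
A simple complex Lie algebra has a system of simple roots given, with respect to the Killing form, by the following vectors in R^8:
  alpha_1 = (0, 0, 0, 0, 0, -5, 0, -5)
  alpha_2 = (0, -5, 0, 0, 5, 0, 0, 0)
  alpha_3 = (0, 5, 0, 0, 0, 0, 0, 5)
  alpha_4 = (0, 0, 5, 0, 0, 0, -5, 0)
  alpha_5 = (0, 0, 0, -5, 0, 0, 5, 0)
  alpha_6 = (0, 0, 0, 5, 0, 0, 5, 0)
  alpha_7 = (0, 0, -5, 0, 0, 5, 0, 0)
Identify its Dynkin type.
Compute the Cartan integers a_ij = 2(alpha_i, alpha_j)/(alpha_j, alpha_j); the resulting 7x7 Cartan matrix is
[[2, 0, -1, 0, 0, 0, -1], [0, 2, -1, 0, 0, 0, 0], [-1, -1, 2, 0, 0, 0, 0], [0, 0, 0, 2, -1, -1, -1], [0, 0, 0, -1, 2, 0, 0], [0, 0, 0, -1, 0, 2, 0], [-1, 0, 0, -1, 0, 0, 2]].
All simple roots have the same length, so the diagram is simply laced. The associated Dynkin diagram is a chain of 5 nodes with a fork of two nodes at one end (D_7), so the type is D_7 (the algebra so(14)).

D7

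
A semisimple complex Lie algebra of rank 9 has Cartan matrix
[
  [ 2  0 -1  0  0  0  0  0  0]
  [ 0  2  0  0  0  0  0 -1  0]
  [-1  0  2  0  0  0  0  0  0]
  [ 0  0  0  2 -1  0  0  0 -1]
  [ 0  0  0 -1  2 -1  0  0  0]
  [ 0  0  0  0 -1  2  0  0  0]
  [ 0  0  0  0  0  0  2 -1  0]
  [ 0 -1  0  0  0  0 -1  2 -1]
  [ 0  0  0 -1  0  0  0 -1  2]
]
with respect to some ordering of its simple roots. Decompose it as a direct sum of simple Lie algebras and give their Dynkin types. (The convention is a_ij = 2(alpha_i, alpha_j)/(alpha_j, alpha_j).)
The diagram associated to this matrix has two connected components: the simple roots {alpha_1, alpha_3} form a chain of 2 nodes with single edges (A_2), and {alpha_2, alpha_4, alpha_5, alpha_6, alpha_7, alpha_8, alpha_9} form a chain of 5 nodes with a fork of two nodes at one end (D_7). A semisimple Lie algebra decomposes uniquely as the direct sum of simple ideals, one per connected component of its Dynkin diagram, so g ≅ A_2 ⊕ D_7 (dimension 8 + 91 = 99).

A_2 + D_7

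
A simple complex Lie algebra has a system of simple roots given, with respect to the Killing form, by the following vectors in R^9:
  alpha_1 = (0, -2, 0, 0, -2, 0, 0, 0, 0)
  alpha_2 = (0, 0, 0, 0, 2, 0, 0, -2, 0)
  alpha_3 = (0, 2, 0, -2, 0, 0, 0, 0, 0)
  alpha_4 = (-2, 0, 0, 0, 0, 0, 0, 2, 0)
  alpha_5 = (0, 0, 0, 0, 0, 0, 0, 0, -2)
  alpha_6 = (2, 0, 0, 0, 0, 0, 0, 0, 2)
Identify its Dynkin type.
B6

Compute the Cartan integers a_ij = 2(alpha_i, alpha_j)/(alpha_j, alpha_j); the resulting 6x6 Cartan matrix is
[[2, -1, -1, 0, 0, 0], [-1, 2, 0, -1, 0, 0], [-1, 0, 2, 0, 0, 0], [0, -1, 0, 2, 0, -1], [0, 0, 0, 0, 2, -1], [0, 0, 0, -1, -2, 2]].
The roots have two lengths (squared-length ratio 2:1); the short ones are alpha_{5}. The associated Dynkin diagram is a chain of 6 nodes with a double edge at one end; the terminal node there is the unique short simple root (B_6), so the type is B_6 (the algebra so(13)).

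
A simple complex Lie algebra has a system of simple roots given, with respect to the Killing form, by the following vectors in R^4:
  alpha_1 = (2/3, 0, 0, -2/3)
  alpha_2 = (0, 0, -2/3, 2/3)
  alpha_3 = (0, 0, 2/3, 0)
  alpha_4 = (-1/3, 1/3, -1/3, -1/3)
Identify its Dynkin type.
F_4

Compute the Cartan integers a_ij = 2(alpha_i, alpha_j)/(alpha_j, alpha_j); the resulting 4x4 Cartan matrix is
[[2, -1, 0, 0], [-1, 2, -2, 0], [0, -1, 2, -1], [0, 0, -1, 2]].
The roots have two lengths (squared-length ratio 2:1); the short ones are alpha_{3,4}. The associated Dynkin diagram is a chain of 4 nodes with a double edge between the middle two (F_4), so the type is F_4.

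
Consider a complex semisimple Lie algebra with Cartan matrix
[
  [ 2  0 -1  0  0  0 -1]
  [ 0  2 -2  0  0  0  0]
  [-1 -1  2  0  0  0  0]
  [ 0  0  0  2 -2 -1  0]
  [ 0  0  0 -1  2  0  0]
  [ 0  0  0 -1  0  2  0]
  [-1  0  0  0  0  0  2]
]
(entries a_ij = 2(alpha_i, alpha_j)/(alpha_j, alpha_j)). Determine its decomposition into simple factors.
B_3 (so(7)) + C_4 (sp(8))

The diagram associated to this matrix has two connected components: the simple roots {alpha_4, alpha_5, alpha_6} form a chain of 3 nodes with a double edge at one end; the terminal node there is the unique short simple root (B_3), and {alpha_1, alpha_2, alpha_3, alpha_7} form a chain of 4 nodes with a double edge at one end; the terminal node there is the unique long simple root (C_4). A semisimple Lie algebra decomposes uniquely as the direct sum of simple ideals, one per connected component of its Dynkin diagram, so g ≅ B_3 ⊕ C_4 (dimension 21 + 36 = 57).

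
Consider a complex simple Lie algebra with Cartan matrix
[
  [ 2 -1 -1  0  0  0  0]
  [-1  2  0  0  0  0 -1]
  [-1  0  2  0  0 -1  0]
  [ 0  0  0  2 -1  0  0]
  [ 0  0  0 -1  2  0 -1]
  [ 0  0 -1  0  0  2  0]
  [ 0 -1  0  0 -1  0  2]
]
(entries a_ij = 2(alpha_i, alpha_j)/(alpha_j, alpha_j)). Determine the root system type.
The matrix has rank 7 with 2's on the diagonal. Reading the off-diagonal entries as Dynkin edges (a single edge where a_ij = a_ji = -1; a double or triple edge where a_ij * a_ji = 2 or 3), the diagram is a chain of 7 nodes with single edges (A_7). One simple-root ordering that puts it in standard form is (alpha_6, alpha_3, alpha_1, alpha_2, alpha_7, alpha_5, alpha_4). So the algebra is type A_7, i.e. sl(8).

A_7 (sl(8))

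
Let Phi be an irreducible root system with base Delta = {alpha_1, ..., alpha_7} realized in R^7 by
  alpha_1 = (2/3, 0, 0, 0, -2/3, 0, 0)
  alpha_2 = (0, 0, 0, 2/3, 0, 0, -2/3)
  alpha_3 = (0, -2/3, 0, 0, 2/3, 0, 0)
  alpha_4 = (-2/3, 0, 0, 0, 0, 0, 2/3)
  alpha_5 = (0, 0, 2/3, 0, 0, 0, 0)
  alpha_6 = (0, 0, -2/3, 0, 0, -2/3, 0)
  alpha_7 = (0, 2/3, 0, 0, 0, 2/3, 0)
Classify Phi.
Compute the Cartan integers a_ij = 2(alpha_i, alpha_j)/(alpha_j, alpha_j); the resulting 7x7 Cartan matrix is
[[2, 0, -1, -1, 0, 0, 0], [0, 2, 0, -1, 0, 0, 0], [-1, 0, 2, 0, 0, 0, -1], [-1, -1, 0, 2, 0, 0, 0], [0, 0, 0, 0, 2, -1, 0], [0, 0, 0, 0, -2, 2, -1], [0, 0, -1, 0, 0, -1, 2]].
The roots have two lengths (squared-length ratio 2:1); the short ones are alpha_{5}. The associated Dynkin diagram is a chain of 7 nodes with a double edge at one end; the terminal node there is the unique short simple root (B_7), so the type is B_7 (the algebra so(15)).

B_7 (so(15))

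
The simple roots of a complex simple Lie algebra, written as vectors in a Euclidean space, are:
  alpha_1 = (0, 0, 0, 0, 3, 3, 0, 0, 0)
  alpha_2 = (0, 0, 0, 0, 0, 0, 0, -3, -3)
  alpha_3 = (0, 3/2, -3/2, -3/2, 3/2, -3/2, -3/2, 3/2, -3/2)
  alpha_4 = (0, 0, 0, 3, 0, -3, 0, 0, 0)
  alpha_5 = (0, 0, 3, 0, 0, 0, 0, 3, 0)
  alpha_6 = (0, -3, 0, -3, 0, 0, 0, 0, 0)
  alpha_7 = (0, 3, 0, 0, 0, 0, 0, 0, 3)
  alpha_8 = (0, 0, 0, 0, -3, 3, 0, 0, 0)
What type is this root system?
Compute the Cartan integers a_ij = 2(alpha_i, alpha_j)/(alpha_j, alpha_j); the resulting 8x8 Cartan matrix is
[[2, 0, 0, -1, 0, 0, 0, 0], [0, 2, 0, 0, -1, 0, -1, 0], [0, 0, 2, 0, 0, 0, 0, -1], [-1, 0, 0, 2, 0, -1, 0, -1], [0, -1, 0, 0, 2, 0, 0, 0], [0, 0, 0, -1, 0, 2, -1, 0], [0, -1, 0, 0, 0, -1, 2, 0], [0, 0, -1, -1, 0, 0, 0, 2]].
All simple roots have the same length, so the diagram is simply laced. The associated Dynkin diagram is a chain of 7 nodes with one extra node attached to the third node from one end (E_8), so the type is E_8.

E_8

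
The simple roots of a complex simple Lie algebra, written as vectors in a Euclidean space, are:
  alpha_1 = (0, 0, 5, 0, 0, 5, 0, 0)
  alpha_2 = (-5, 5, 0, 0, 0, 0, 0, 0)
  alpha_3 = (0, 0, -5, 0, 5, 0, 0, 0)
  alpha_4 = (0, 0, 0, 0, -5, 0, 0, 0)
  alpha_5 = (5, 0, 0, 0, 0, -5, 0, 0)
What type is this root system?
Compute the Cartan integers a_ij = 2(alpha_i, alpha_j)/(alpha_j, alpha_j); the resulting 5x5 Cartan matrix is
[[2, 0, -1, 0, -1], [0, 2, 0, 0, -1], [-1, 0, 2, -2, 0], [0, 0, -1, 2, 0], [-1, -1, 0, 0, 2]].
The roots have two lengths (squared-length ratio 2:1); the short ones are alpha_{4}. The associated Dynkin diagram is a chain of 5 nodes with a double edge at one end; the terminal node there is the unique short simple root (B_5), so the type is B_5 (the algebra so(11)).

B_5 (so(11))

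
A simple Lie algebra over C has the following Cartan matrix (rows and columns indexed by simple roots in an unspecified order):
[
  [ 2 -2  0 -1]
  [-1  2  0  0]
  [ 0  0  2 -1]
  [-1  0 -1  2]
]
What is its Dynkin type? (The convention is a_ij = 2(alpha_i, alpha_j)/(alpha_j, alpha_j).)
B4

The matrix has rank 4 with 2's on the diagonal. Reading the off-diagonal entries as Dynkin edges (a single edge where a_ij = a_ji = -1; a double or triple edge where a_ij * a_ji = 2 or 3), the diagram is a chain of 4 nodes with a double edge at one end; the terminal node there is the unique short simple root (B_4). One simple-root ordering that puts it in standard form is (alpha_3, alpha_4, alpha_1, alpha_2). So the algebra is type B_4, i.e. so(9).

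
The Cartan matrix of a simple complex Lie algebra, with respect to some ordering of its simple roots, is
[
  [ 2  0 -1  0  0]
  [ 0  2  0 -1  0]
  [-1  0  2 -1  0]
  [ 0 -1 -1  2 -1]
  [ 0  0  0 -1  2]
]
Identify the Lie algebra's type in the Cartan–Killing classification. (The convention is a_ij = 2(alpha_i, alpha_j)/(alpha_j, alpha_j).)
The matrix has rank 5 with 2's on the diagonal. Reading the off-diagonal entries as Dynkin edges (a single edge where a_ij = a_ji = -1; a double or triple edge where a_ij * a_ji = 2 or 3), the diagram is a chain of 3 nodes with a fork of two nodes at one end (D_5). One simple-root ordering that puts it in standard form is (alpha_1, alpha_3, alpha_4, alpha_2, alpha_5). So the algebra is type D_5, i.e. so(10).

D5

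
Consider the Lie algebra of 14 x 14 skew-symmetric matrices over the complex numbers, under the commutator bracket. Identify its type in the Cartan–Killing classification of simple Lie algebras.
D_7

This is so(14) with 14 even, which has dimension 14(14-1)/2 = 91 and rank 14/2 = 7. In the classification of classical Lie algebras, the orthogonal algebra so(2n) in an even number of variables has type D_n; here n = 7, so the Dynkin diagram is a chain of 5 nodes with a fork of two nodes at one end (D_7). Hence the type is D_7.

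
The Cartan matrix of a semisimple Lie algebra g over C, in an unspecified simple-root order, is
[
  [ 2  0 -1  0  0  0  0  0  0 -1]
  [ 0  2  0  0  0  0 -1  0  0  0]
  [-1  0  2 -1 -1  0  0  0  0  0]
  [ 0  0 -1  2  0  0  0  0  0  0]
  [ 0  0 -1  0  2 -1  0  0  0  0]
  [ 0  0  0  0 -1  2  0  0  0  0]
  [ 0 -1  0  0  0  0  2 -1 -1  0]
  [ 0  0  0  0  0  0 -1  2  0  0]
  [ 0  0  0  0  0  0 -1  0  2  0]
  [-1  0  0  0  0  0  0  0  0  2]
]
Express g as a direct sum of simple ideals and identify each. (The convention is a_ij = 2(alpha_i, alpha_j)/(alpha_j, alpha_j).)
D_4 (so(8)) + E_6

The diagram associated to this matrix has two connected components: the simple roots {alpha_2, alpha_7, alpha_8, alpha_9} form a chain of 2 nodes with a fork of two nodes at one end (D_4), and {alpha_1, alpha_3, alpha_4, alpha_5, alpha_6, alpha_10} form a chain of 5 nodes with one extra node attached to the third node from one end (E_6). A semisimple Lie algebra decomposes uniquely as the direct sum of simple ideals, one per connected component of its Dynkin diagram, so g ≅ D_4 ⊕ E_6 (dimension 28 + 78 = 106).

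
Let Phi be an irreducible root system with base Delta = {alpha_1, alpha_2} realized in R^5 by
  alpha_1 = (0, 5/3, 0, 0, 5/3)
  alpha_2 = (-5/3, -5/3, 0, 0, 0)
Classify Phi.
Compute the Cartan integers a_ij = 2(alpha_i, alpha_j)/(alpha_j, alpha_j); the resulting 2x2 Cartan matrix is
[[2, -1], [-1, 2]].
All simple roots have the same length, so the diagram is simply laced. The associated Dynkin diagram is a chain of 2 nodes with single edges (A_2), so the type is A_2 (the algebra sl(3)).

A_2 (sl(3))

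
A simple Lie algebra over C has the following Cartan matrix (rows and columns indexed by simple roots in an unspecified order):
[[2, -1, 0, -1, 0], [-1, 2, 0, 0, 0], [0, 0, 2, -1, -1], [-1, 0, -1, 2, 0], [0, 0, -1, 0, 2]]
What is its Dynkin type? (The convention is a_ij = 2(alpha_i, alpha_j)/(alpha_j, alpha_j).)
A5

The matrix has rank 5 with 2's on the diagonal. Reading the off-diagonal entries as Dynkin edges (a single edge where a_ij = a_ji = -1; a double or triple edge where a_ij * a_ji = 2 or 3), the diagram is a chain of 5 nodes with single edges (A_5). One simple-root ordering that puts it in standard form is (alpha_5, alpha_3, alpha_4, alpha_1, alpha_2). So the algebra is type A_5, i.e. sl(6).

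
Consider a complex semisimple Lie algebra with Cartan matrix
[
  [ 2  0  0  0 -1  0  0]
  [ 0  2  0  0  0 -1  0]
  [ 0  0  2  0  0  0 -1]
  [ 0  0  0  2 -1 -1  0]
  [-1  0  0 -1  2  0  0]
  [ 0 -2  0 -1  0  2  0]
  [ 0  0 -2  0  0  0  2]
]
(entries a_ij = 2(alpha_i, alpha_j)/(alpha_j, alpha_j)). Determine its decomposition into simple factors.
The diagram associated to this matrix has two connected components: the simple roots {alpha_3, alpha_7} form a chain of 2 nodes with a double edge at one end; the terminal node there is the unique short simple root (B_2), and {alpha_1, alpha_2, alpha_4, alpha_5, alpha_6} form a chain of 5 nodes with a double edge at one end; the terminal node there is the unique short simple root (B_5). A semisimple Lie algebra decomposes uniquely as the direct sum of simple ideals, one per connected component of its Dynkin diagram, so g ≅ B_2 ⊕ B_5 (dimension 10 + 55 = 65).

B2 ⊕ B5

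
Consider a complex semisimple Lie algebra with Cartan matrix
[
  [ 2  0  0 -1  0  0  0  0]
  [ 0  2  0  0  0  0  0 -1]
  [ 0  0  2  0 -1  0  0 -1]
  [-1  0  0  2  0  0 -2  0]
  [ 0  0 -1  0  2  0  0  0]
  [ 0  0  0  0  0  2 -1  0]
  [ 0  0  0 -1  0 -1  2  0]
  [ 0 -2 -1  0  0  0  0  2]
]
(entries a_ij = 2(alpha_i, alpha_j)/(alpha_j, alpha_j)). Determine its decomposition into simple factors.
B4 ⊕ F4

The diagram associated to this matrix has two connected components: the simple roots {alpha_2, alpha_3, alpha_5, alpha_8} form a chain of 4 nodes with a double edge at one end; the terminal node there is the unique short simple root (B_4), and {alpha_1, alpha_4, alpha_6, alpha_7} form a chain of 4 nodes with a double edge between the middle two (F_4). A semisimple Lie algebra decomposes uniquely as the direct sum of simple ideals, one per connected component of its Dynkin diagram, so g ≅ B_4 ⊕ F_4 (dimension 36 + 52 = 88).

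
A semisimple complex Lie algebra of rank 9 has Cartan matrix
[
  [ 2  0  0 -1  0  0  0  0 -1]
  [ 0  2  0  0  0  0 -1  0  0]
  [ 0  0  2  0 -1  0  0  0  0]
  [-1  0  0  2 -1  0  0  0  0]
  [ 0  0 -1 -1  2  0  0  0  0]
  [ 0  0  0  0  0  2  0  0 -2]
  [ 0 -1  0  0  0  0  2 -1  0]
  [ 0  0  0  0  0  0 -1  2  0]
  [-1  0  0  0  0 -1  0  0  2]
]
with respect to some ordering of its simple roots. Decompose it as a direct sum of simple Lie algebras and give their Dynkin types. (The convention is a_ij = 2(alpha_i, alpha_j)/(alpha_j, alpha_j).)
The diagram associated to this matrix has two connected components: the simple roots {alpha_2, alpha_7, alpha_8} form a chain of 3 nodes with single edges (A_3), and {alpha_1, alpha_3, alpha_4, alpha_5, alpha_6, alpha_9} form a chain of 6 nodes with a double edge at one end; the terminal node there is the unique long simple root (C_6). A semisimple Lie algebra decomposes uniquely as the direct sum of simple ideals, one per connected component of its Dynkin diagram, so g ≅ A_3 ⊕ C_6 (dimension 15 + 78 = 93).

A_3 (sl(4)) + C_6 (sp(12))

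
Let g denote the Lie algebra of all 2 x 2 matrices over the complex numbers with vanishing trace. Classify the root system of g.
This is sl(2), which has dimension 2^2 - 1 = 3 and rank 2 - 1 = 1 (a Cartan subalgebra is the diagonal traceless matrices). In the classification of classical Lie algebras, the special linear algebra sl(n+1) has type A_n; here n = 1, so the Dynkin diagram is a chain of 1 nodes with single edges (A_1). Hence the type is A_1.

A_1 (sl(2))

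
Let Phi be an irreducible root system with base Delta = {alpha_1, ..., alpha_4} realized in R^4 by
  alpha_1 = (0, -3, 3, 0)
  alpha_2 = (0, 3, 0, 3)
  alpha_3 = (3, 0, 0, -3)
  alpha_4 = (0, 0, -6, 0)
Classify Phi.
Compute the Cartan integers a_ij = 2(alpha_i, alpha_j)/(alpha_j, alpha_j); the resulting 4x4 Cartan matrix is
[[2, -1, 0, -1], [-1, 2, -1, 0], [0, -1, 2, 0], [-2, 0, 0, 2]].
The roots have two lengths (squared-length ratio 2:1); the short ones are alpha_{1,2,3}. The associated Dynkin diagram is a chain of 4 nodes with a double edge at one end; the terminal node there is the unique long simple root (C_4), so the type is C_4 (the algebra sp(8)).

C_4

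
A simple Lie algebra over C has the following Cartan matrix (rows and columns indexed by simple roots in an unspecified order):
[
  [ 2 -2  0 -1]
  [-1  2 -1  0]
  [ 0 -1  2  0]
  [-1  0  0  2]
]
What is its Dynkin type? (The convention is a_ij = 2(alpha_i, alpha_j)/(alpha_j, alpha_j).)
The matrix has rank 4 with 2's on the diagonal. Reading the off-diagonal entries as Dynkin edges (a single edge where a_ij = a_ji = -1; a double or triple edge where a_ij * a_ji = 2 or 3), the diagram is a chain of 4 nodes with a double edge between the middle two (F_4). One simple-root ordering that puts it in standard form is (alpha_4, alpha_1, alpha_2, alpha_3). So the algebra is type F_4.

F4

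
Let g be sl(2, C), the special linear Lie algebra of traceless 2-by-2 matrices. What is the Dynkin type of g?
A1

This is sl(2), which has dimension 2^2 - 1 = 3 and rank 2 - 1 = 1 (a Cartan subalgebra is the diagonal traceless matrices). In the classification of classical Lie algebras, the special linear algebra sl(n+1) has type A_n; here n = 1, so the Dynkin diagram is a chain of 1 nodes with single edges (A_1). Hence the type is A_1.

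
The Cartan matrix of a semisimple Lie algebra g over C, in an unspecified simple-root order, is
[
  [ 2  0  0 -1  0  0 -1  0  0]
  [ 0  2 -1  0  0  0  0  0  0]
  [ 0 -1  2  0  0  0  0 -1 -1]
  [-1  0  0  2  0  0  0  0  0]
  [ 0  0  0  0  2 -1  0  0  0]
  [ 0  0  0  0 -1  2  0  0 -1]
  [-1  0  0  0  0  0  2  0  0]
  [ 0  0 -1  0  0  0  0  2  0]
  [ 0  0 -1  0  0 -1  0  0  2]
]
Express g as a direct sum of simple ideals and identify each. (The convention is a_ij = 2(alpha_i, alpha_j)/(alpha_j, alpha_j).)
The diagram associated to this matrix has two connected components: the simple roots {alpha_1, alpha_4, alpha_7} form a chain of 3 nodes with single edges (A_3), and {alpha_2, alpha_3, alpha_5, alpha_6, alpha_8, alpha_9} form a chain of 4 nodes with a fork of two nodes at one end (D_6). A semisimple Lie algebra decomposes uniquely as the direct sum of simple ideals, one per connected component of its Dynkin diagram, so g ≅ A_3 ⊕ D_6 (dimension 15 + 66 = 81).

type A_3 + type D_6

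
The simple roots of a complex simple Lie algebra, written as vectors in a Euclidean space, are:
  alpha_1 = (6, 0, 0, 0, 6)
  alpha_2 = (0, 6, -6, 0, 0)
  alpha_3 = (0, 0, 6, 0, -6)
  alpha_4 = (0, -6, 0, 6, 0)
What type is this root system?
A4

Compute the Cartan integers a_ij = 2(alpha_i, alpha_j)/(alpha_j, alpha_j); the resulting 4x4 Cartan matrix is
[[2, 0, -1, 0], [0, 2, -1, -1], [-1, -1, 2, 0], [0, -1, 0, 2]].
All simple roots have the same length, so the diagram is simply laced. The associated Dynkin diagram is a chain of 4 nodes with single edges (A_4), so the type is A_4 (the algebra sl(5)).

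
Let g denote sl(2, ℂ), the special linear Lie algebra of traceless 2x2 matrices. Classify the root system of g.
type A_1

This is sl(2), which has dimension 2^2 - 1 = 3 and rank 2 - 1 = 1 (a Cartan subalgebra is the diagonal traceless matrices). In the classification of classical Lie algebras, the special linear algebra sl(n+1) has type A_n; here n = 1, so the Dynkin diagram is a chain of 1 nodes with single edges (A_1). Hence the type is A_1.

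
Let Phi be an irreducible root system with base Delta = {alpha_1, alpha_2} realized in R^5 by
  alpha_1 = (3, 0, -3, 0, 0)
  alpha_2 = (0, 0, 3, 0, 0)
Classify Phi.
type B_2

Compute the Cartan integers a_ij = 2(alpha_i, alpha_j)/(alpha_j, alpha_j); the resulting 2x2 Cartan matrix is
[[2, -2], [-1, 2]].
The roots have two lengths (squared-length ratio 2:1); the short ones are alpha_{2}. The associated Dynkin diagram is a chain of 2 nodes with a double edge at one end; the terminal node there is the unique short simple root (B_2), so the type is B_2 (the algebra so(5)).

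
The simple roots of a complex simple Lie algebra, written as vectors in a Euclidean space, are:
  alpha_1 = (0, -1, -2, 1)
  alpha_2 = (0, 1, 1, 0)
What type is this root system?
Compute the Cartan integers a_ij = 2(alpha_i, alpha_j)/(alpha_j, alpha_j); the resulting 2x2 Cartan matrix is
[[2, -3], [-1, 2]].
The roots have two lengths (squared-length ratio 3:1); the short ones are alpha_{2}. The associated Dynkin diagram is two nodes joined by a triple edge (G_2), so the type is G_2.

G2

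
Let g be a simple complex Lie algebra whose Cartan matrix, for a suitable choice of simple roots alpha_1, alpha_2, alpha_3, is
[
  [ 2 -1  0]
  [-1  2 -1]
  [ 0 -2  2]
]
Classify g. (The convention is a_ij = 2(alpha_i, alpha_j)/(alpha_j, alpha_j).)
C_3 (sp(6))

The matrix has rank 3 with 2's on the diagonal. Reading the off-diagonal entries as Dynkin edges (a single edge where a_ij = a_ji = -1; a double or triple edge where a_ij * a_ji = 2 or 3), the diagram is a chain of 3 nodes with a double edge at one end; the terminal node there is the unique long simple root (C_3). One simple-root ordering that puts it in standard form is (alpha_1, alpha_2, alpha_3). So the algebra is type C_3, i.e. sp(6).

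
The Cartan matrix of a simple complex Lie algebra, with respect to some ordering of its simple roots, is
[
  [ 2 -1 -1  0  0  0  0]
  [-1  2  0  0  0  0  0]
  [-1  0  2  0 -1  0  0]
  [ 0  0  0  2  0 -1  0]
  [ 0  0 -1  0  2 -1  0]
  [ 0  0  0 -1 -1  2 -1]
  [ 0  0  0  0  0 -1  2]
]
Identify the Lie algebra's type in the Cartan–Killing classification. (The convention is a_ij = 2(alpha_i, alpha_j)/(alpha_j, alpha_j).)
The matrix has rank 7 with 2's on the diagonal. Reading the off-diagonal entries as Dynkin edges (a single edge where a_ij = a_ji = -1; a double or triple edge where a_ij * a_ji = 2 or 3), the diagram is a chain of 5 nodes with a fork of two nodes at one end (D_7). One simple-root ordering that puts it in standard form is (alpha_2, alpha_1, alpha_3, alpha_5, alpha_6, alpha_7, alpha_4). So the algebra is type D_7, i.e. so(14).

D_7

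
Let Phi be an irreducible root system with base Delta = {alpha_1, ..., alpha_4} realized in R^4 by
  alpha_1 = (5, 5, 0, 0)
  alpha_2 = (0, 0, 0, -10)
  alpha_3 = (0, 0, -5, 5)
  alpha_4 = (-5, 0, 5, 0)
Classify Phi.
type C_4

Compute the Cartan integers a_ij = 2(alpha_i, alpha_j)/(alpha_j, alpha_j); the resulting 4x4 Cartan matrix is
[[2, 0, 0, -1], [0, 2, -2, 0], [0, -1, 2, -1], [-1, 0, -1, 2]].
The roots have two lengths (squared-length ratio 2:1); the short ones are alpha_{1,3,4}. The associated Dynkin diagram is a chain of 4 nodes with a double edge at one end; the terminal node there is the unique long simple root (C_4), so the type is C_4 (the algebra sp(8)).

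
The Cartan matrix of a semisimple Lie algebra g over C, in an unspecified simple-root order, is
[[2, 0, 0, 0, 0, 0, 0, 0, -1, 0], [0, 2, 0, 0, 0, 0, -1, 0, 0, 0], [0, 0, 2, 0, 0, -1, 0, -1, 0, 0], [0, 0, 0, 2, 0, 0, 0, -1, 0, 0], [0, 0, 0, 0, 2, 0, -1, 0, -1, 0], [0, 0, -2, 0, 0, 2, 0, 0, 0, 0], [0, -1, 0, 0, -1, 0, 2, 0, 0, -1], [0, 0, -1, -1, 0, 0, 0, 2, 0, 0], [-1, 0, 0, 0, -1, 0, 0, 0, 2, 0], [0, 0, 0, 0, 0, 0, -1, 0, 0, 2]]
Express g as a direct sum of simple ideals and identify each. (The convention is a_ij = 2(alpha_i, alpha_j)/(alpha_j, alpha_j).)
C_4 ⊕ D_6

The diagram associated to this matrix has two connected components: the simple roots {alpha_3, alpha_4, alpha_6, alpha_8} form a chain of 4 nodes with a double edge at one end; the terminal node there is the unique long simple root (C_4), and {alpha_1, alpha_2, alpha_5, alpha_7, alpha_9, alpha_10} form a chain of 4 nodes with a fork of two nodes at one end (D_6). A semisimple Lie algebra decomposes uniquely as the direct sum of simple ideals, one per connected component of its Dynkin diagram, so g ≅ C_4 ⊕ D_6 (dimension 36 + 66 = 102).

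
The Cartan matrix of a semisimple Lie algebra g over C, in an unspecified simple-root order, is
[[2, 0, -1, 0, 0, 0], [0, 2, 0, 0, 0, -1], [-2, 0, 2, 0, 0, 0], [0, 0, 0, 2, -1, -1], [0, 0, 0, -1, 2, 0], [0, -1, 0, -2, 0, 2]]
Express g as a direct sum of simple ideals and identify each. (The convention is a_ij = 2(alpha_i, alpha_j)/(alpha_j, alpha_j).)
The diagram associated to this matrix has two connected components: the simple roots {alpha_1, alpha_3} form a chain of 2 nodes with a double edge at one end; the terminal node there is the unique short simple root (B_2), and {alpha_2, alpha_4, alpha_5, alpha_6} form a chain of 4 nodes with a double edge between the middle two (F_4). A semisimple Lie algebra decomposes uniquely as the direct sum of simple ideals, one per connected component of its Dynkin diagram, so g ≅ B_2 ⊕ F_4 (dimension 10 + 52 = 62).

type B_2 ⊕ type F_4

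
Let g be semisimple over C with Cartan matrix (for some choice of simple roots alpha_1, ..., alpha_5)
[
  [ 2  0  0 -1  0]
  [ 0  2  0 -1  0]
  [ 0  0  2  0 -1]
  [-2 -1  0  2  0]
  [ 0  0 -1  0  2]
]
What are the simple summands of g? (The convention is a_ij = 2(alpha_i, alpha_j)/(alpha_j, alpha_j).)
A_2 + B_3

The diagram associated to this matrix has two connected components: the simple roots {alpha_3, alpha_5} form a chain of 2 nodes with single edges (A_2), and {alpha_1, alpha_2, alpha_4} form a chain of 3 nodes with a double edge at one end; the terminal node there is the unique short simple root (B_3). A semisimple Lie algebra decomposes uniquely as the direct sum of simple ideals, one per connected component of its Dynkin diagram, so g ≅ A_2 ⊕ B_3 (dimension 8 + 21 = 29).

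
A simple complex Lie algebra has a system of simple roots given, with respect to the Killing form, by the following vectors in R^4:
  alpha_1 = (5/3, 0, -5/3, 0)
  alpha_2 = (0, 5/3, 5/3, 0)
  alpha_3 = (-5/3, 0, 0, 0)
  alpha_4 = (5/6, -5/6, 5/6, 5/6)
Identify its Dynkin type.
F_4

Compute the Cartan integers a_ij = 2(alpha_i, alpha_j)/(alpha_j, alpha_j); the resulting 4x4 Cartan matrix is
[[2, -1, -2, 0], [-1, 2, 0, 0], [-1, 0, 2, -1], [0, 0, -1, 2]].
The roots have two lengths (squared-length ratio 2:1); the short ones are alpha_{3,4}. The associated Dynkin diagram is a chain of 4 nodes with a double edge between the middle two (F_4), so the type is F_4.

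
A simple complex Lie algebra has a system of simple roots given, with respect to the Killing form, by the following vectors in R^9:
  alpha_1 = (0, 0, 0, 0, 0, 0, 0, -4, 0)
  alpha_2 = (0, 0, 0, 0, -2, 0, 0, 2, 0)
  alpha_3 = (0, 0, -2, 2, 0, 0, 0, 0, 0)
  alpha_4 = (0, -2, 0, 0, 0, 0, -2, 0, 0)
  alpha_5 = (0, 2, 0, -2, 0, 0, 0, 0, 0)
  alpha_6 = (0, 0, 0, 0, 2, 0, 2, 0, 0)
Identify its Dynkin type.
Compute the Cartan integers a_ij = 2(alpha_i, alpha_j)/(alpha_j, alpha_j); the resulting 6x6 Cartan matrix is
[[2, -2, 0, 0, 0, 0], [-1, 2, 0, 0, 0, -1], [0, 0, 2, 0, -1, 0], [0, 0, 0, 2, -1, -1], [0, 0, -1, -1, 2, 0], [0, -1, 0, -1, 0, 2]].
The roots have two lengths (squared-length ratio 2:1); the short ones are alpha_{2,3,4,5,6}. The associated Dynkin diagram is a chain of 6 nodes with a double edge at one end; the terminal node there is the unique long simple root (C_6), so the type is C_6 (the algebra sp(12)).

C_6 (sp(12))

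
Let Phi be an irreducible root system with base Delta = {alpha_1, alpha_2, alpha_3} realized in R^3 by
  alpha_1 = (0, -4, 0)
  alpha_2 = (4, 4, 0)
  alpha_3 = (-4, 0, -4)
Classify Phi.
B3

Compute the Cartan integers a_ij = 2(alpha_i, alpha_j)/(alpha_j, alpha_j); the resulting 3x3 Cartan matrix is
[[2, -1, 0], [-2, 2, -1], [0, -1, 2]].
The roots have two lengths (squared-length ratio 2:1); the short ones are alpha_{1}. The associated Dynkin diagram is a chain of 3 nodes with a double edge at one end; the terminal node there is the unique short simple root (B_3), so the type is B_3 (the algebra so(7)).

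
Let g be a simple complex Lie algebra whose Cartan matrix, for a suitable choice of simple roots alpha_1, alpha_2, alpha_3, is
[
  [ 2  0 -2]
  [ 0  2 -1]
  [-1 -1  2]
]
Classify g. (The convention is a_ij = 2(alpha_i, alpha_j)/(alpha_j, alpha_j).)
C3

The matrix has rank 3 with 2's on the diagonal. Reading the off-diagonal entries as Dynkin edges (a single edge where a_ij = a_ji = -1; a double or triple edge where a_ij * a_ji = 2 or 3), the diagram is a chain of 3 nodes with a double edge at one end; the terminal node there is the unique long simple root (C_3). One simple-root ordering that puts it in standard form is (alpha_2, alpha_3, alpha_1). So the algebra is type C_3, i.e. sp(6).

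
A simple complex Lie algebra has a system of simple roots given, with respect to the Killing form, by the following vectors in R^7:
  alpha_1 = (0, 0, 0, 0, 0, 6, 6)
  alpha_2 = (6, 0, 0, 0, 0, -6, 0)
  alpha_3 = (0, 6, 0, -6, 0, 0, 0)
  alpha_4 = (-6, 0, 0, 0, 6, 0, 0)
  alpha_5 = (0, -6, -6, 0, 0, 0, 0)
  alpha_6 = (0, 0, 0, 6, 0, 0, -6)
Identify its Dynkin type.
A_6 (sl(7))

Compute the Cartan integers a_ij = 2(alpha_i, alpha_j)/(alpha_j, alpha_j); the resulting 6x6 Cartan matrix is
[[2, -1, 0, 0, 0, -1], [-1, 2, 0, -1, 0, 0], [0, 0, 2, 0, -1, -1], [0, -1, 0, 2, 0, 0], [0, 0, -1, 0, 2, 0], [-1, 0, -1, 0, 0, 2]].
All simple roots have the same length, so the diagram is simply laced. The associated Dynkin diagram is a chain of 6 nodes with single edges (A_6), so the type is A_6 (the algebra sl(7)).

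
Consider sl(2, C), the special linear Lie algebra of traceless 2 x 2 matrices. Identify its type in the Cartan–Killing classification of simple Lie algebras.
A1

This is sl(2), which has dimension 2^2 - 1 = 3 and rank 2 - 1 = 1 (a Cartan subalgebra is the diagonal traceless matrices). In the classification of classical Lie algebras, the special linear algebra sl(n+1) has type A_n; here n = 1, so the Dynkin diagram is a chain of 1 nodes with single edges (A_1). Hence the type is A_1.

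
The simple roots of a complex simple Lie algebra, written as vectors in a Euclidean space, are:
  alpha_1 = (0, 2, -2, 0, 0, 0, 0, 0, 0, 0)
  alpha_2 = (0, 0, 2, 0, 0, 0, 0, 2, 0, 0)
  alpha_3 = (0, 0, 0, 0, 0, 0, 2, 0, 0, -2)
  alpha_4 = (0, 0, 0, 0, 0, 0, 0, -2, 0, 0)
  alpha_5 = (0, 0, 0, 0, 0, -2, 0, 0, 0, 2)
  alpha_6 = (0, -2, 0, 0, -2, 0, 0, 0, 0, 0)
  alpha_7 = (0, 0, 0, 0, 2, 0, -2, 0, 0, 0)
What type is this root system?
Compute the Cartan integers a_ij = 2(alpha_i, alpha_j)/(alpha_j, alpha_j); the resulting 7x7 Cartan matrix is
[[2, -1, 0, 0, 0, -1, 0], [-1, 2, 0, -2, 0, 0, 0], [0, 0, 2, 0, -1, 0, -1], [0, -1, 0, 2, 0, 0, 0], [0, 0, -1, 0, 2, 0, 0], [-1, 0, 0, 0, 0, 2, -1], [0, 0, -1, 0, 0, -1, 2]].
The roots have two lengths (squared-length ratio 2:1); the short ones are alpha_{4}. The associated Dynkin diagram is a chain of 7 nodes with a double edge at one end; the terminal node there is the unique short simple root (B_7), so the type is B_7 (the algebra so(15)).

type B_7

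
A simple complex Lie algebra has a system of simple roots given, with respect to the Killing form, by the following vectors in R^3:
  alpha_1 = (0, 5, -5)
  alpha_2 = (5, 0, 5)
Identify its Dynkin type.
type A_2

Compute the Cartan integers a_ij = 2(alpha_i, alpha_j)/(alpha_j, alpha_j); the resulting 2x2 Cartan matrix is
[[2, -1], [-1, 2]].
All simple roots have the same length, so the diagram is simply laced. The associated Dynkin diagram is a chain of 2 nodes with single edges (A_2), so the type is A_2 (the algebra sl(3)).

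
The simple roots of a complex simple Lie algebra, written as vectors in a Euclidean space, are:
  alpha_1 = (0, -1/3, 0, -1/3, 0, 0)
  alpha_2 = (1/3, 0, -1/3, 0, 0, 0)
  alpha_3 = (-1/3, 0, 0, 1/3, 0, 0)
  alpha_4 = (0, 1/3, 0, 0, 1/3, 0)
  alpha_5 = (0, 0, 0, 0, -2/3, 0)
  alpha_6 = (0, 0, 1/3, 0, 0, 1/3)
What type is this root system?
Compute the Cartan integers a_ij = 2(alpha_i, alpha_j)/(alpha_j, alpha_j); the resulting 6x6 Cartan matrix is
[[2, 0, -1, -1, 0, 0], [0, 2, -1, 0, 0, -1], [-1, -1, 2, 0, 0, 0], [-1, 0, 0, 2, -1, 0], [0, 0, 0, -2, 2, 0], [0, -1, 0, 0, 0, 2]].
The roots have two lengths (squared-length ratio 2:1); the short ones are alpha_{1,2,3,4,6}. The associated Dynkin diagram is a chain of 6 nodes with a double edge at one end; the terminal node there is the unique long simple root (C_6), so the type is C_6 (the algebra sp(12)).

C6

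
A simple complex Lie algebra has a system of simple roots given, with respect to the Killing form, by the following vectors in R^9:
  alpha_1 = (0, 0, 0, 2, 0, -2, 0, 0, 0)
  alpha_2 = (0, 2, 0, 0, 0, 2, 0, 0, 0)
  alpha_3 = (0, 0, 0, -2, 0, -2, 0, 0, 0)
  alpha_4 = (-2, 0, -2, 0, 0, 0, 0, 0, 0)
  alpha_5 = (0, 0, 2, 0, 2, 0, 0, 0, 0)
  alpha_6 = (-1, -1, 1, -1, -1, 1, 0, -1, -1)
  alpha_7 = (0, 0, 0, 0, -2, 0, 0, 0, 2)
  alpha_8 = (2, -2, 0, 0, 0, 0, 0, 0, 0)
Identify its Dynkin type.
Compute the Cartan integers a_ij = 2(alpha_i, alpha_j)/(alpha_j, alpha_j); the resulting 8x8 Cartan matrix is
[[2, -1, 0, 0, 0, -1, 0, 0], [-1, 2, -1, 0, 0, 0, 0, -1], [0, -1, 2, 0, 0, 0, 0, 0], [0, 0, 0, 2, -1, 0, 0, -1], [0, 0, 0, -1, 2, 0, -1, 0], [-1, 0, 0, 0, 0, 2, 0, 0], [0, 0, 0, 0, -1, 0, 2, 0], [0, -1, 0, -1, 0, 0, 0, 2]].
All simple roots have the same length, so the diagram is simply laced. The associated Dynkin diagram is a chain of 7 nodes with one extra node attached to the third node from one end (E_8), so the type is E_8.

E_8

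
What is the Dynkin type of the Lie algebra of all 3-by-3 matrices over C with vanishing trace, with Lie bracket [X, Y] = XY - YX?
This is sl(3), which has dimension 3^2 - 1 = 8 and rank 3 - 1 = 2 (a Cartan subalgebra is the diagonal traceless matrices). In the classification of classical Lie algebras, the special linear algebra sl(n+1) has type A_n; here n = 2, so the Dynkin diagram is a chain of 2 nodes with single edges (A_2). Hence the type is A_2.

type A_2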